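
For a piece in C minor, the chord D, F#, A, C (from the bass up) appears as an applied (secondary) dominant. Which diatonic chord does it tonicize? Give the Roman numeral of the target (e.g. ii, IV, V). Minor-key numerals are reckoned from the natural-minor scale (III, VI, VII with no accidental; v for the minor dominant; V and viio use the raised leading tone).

The chord is a dominant seventh chord on D.
A dominant resolves down a perfect fifth: D → G. In C minor, G is scale degree 5, i.e. V.

V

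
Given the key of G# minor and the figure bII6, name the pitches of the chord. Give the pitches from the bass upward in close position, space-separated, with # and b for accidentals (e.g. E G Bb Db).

C# E A

bII6 is the Neapolitan sixth — a major triad on the lowered second degree, here in its customary first inversion. In G# minor that root is A.
So the chord is A-C#-E.
The figured bass 6 indicates first inversion, placing the third (C#) in the bass: C#-E-A.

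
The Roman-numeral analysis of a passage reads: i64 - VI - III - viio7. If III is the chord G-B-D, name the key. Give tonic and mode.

The anchor chord is a major triad on G, labeled III.
If G is scale degree 3 and the mode makes that degree carry a major triad, the tonic is E and the mode is minor.

E minor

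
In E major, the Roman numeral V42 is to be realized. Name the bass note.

A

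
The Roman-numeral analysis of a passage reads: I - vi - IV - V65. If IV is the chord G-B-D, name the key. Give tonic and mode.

D major

IV is given as G-B-D — a major triad with root G.
Counting down 3 scale steps from G places the tonic on D; a major triad on degree 4 is diatonic only in major.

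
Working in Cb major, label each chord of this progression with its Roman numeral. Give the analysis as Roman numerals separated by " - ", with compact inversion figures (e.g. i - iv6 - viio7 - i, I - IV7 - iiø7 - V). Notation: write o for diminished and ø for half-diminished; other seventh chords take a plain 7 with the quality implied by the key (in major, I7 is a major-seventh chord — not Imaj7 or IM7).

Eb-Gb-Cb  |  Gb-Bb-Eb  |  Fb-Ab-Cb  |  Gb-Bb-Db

I6 - iii6 - IV - V

Eb-Gb-Cb: root Cb is the tonic; major triad there is I6.
Gb-Bb-Eb: root Eb is the mediant; minor triad there is iii6.
Fb-Ab-Cb: root Fb is the subdominant; major triad there is IV.
Gb-Bb-Db has root Gb, degree 5 in Cb major, so V.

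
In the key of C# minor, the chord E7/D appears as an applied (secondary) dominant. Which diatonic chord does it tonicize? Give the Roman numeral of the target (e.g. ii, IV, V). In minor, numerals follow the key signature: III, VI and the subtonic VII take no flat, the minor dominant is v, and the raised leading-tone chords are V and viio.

The chord is a dominant seventh chord on E.
A dominant resolves down a perfect fifth: E → A. In C# minor, A is scale degree 6, i.e. VI.

VI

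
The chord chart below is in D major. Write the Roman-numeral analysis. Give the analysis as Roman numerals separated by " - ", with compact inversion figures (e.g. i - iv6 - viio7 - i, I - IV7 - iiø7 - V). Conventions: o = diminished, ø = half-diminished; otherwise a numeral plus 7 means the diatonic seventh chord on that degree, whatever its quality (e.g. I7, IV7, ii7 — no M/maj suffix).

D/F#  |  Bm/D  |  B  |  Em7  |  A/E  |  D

I6 - vi6 - V/ii - ii7 - V64 - I

D/F# has root D, degree 1 in D major, so I6.
Bm/D: minor triad on B = scale degree 6 → vi6.
B: chromatic; B is V of ii, so V/ii.
Em7 has root E, degree 2 in D major, so ii7.
A/E has root A, degree 5 in D major, so V64.
D: root D is the tonic; major triad there is I.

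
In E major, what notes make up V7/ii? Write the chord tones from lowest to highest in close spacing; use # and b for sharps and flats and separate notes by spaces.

The slash means an applied dominant: we want the dominant of ii. In E major, ii is F# minor, and its dominant is built on C#.
Building a dominant seventh chord on C# gives C#-E#-G#-B.

C# E# G# B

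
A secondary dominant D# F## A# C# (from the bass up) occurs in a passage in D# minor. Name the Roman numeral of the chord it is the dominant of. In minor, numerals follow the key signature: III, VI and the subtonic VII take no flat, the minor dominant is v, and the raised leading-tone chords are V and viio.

iv

The chord is a dominant seventh chord on D#.
A dominant resolves down a perfect fifth: D# → G#. In D# minor, G# is scale degree 4, i.e. iv.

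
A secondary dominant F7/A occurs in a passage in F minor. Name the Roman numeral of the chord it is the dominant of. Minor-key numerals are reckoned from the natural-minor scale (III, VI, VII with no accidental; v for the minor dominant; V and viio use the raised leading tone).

iv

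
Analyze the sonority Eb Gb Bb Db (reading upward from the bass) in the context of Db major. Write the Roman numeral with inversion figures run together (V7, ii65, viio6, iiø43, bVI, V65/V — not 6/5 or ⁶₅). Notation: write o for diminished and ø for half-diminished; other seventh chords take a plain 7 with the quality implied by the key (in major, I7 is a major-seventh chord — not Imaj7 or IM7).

ii7

Stacked in thirds the chord is Eb-Gb-Bb-Db: a minor seventh chord on Eb.
In Db major, Eb is the supertonic; the diatonic minor seventh chord there is ii7.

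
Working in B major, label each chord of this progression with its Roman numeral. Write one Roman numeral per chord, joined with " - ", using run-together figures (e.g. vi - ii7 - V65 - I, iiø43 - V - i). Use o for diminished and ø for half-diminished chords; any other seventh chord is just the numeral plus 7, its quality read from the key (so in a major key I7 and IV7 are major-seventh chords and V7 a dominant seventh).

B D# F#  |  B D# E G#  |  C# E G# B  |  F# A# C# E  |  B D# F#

B-D#-F#: major triad on B = scale degree 1 → I.
B-D#-E-G#: major seventh chord on E = scale degree 4 → IV43.
C#-E-G#-B has root C#, degree 2 in B major, so ii7.
F#-A#-C#-E: root F# is the dominant; dominant seventh chord there is V7.
B-D#-F#: major triad on B = scale degree 1 → I.

I - IV43 - ii7 - V7 - I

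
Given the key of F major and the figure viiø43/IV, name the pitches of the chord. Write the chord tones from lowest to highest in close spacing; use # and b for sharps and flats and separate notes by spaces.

Eb G A C

The slash marks an applied leading-tone chord: viio of IV. In F major, IV is Bb, so the leading tone to it is A, a half step below.
Building a half-diminished seventh chord on A gives A-C-Eb-G.
With the 43 figure the chord is in second inversion; from the bass Eb upward in close position it reads Eb-G-A-C.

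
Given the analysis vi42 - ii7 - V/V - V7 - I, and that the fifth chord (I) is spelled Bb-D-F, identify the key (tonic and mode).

Bb major

I is given as Bb-D-F — a major triad with root Bb.
If Bb is scale degree 1 and the mode makes that degree carry a major triad, the tonic is Bb and the mode is major.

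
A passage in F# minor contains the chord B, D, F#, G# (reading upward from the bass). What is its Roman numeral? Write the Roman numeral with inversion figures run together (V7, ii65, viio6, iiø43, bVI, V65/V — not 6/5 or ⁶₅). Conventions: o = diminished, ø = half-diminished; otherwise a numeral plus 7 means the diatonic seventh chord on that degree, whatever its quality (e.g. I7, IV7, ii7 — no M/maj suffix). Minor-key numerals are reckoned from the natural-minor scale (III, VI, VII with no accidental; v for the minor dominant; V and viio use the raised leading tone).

iiø65

The pitches G#-B-D-F# form a half-diminished seventh chord rooted on G#.
G# is scale degree 2 in F# minor, and a half-diminished seventh chord on that degree is written iiø7.
With B in the bass the chord is in first inversion, so the figured bass is 65.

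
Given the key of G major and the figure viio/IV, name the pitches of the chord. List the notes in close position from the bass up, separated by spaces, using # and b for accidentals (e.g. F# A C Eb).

B D F

viio/IV is a secondary leading-tone chord. The target IV is C in G major; the applied chord is rooted a semitone below, on B.
Building a diminished triad on B gives B-D-F.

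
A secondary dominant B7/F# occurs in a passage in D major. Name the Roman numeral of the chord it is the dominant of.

ii

The chord is a dominant seventh chord on B.
A dominant resolves down a perfect fifth: B → E. In D major, E is scale degree 2, i.e. ii.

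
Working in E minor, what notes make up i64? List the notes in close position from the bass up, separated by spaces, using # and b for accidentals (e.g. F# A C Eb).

The numeral's case and figure indicate a minor triad. In E minor its root, the first degree, is E.
That chord is spelled E-G-B.
With the 64 figure the chord is in second inversion; from the bass B upward in close position it reads B-E-G.

B E G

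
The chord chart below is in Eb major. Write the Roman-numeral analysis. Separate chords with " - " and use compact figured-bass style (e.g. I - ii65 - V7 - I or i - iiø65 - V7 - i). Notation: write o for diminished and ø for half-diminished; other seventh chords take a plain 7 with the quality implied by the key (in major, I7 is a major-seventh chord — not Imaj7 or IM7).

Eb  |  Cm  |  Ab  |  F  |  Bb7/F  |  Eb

I - vi - IV - V/V - V43 - I

Eb: root Eb is the tonic; major triad there is I.
Cm: root C is the submediant; minor triad there is vi.
Ab: major triad on Ab = scale degree 4 → IV.
F is the secondary dominant of V (major triad on F): V/V.
Bb7/F has root Bb, degree 5 in Eb major, so V43.
Eb: major triad on Eb = scale degree 1 → I.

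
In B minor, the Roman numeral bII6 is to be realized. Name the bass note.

E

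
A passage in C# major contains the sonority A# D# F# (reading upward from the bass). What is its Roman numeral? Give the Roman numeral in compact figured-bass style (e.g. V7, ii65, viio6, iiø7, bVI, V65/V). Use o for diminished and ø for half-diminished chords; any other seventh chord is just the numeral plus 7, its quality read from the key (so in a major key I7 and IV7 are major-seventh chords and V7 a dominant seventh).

Stacked in thirds the chord is D#-F#-A#: a minor triad on D#.
In C# major, D# is the supertonic; the diatonic minor triad there is ii.
With A# in the bass the chord is in second inversion, so the figured bass is 64.

ii64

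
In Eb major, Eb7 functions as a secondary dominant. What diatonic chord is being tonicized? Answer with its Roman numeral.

The chord is a dominant seventh chord on Eb.
A dominant resolves down a perfect fifth: Eb → Ab. In Eb major, Ab is scale degree 4, i.e. IV.

IV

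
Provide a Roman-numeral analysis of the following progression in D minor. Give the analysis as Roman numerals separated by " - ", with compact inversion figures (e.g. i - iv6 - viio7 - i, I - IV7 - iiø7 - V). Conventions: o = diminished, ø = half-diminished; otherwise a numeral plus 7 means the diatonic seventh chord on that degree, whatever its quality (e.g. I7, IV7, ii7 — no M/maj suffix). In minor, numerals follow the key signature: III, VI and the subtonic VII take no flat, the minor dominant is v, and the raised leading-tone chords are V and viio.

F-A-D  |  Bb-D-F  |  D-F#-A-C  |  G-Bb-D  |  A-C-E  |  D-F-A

i6 - VI - V7/iv - iv - v - i

F-A-D has root D, degree 1 in D minor, so i6.
Bb-D-F: root Bb is the submediant; major triad there is VI.
D-F#-A-C is the secondary dominant of iv (dominant seventh chord on D): V7/iv.
G-Bb-D: root G is the subdominant; minor triad there is iv.
A-C-E: minor triad on A = scale degree 5 → v.
D-F-A has root D, degree 1 in D minor, so i.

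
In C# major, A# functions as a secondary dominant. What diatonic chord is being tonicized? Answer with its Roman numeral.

ii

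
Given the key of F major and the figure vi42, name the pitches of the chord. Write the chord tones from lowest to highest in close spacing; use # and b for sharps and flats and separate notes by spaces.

C D F A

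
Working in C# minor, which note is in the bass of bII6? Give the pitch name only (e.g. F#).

F#

bII in C# minor has root D; the chord is D-F#-A.
The figure 6 means first inversion — the third is in the bass.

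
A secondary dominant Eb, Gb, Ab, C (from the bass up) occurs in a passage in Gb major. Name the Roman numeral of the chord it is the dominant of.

The chord is a dominant seventh chord on Ab.
A dominant resolves down a perfect fifth: Ab → Db. In Gb major, Db is scale degree 5, i.e. V.

V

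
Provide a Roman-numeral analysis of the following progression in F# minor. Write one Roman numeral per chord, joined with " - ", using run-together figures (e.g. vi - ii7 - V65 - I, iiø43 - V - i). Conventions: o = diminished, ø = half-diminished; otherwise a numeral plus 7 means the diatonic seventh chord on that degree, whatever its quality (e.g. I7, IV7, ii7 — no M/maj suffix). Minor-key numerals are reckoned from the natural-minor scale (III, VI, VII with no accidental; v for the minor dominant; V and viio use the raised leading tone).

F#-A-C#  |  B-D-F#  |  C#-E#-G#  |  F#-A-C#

F#-A-C#: minor triad on F# = scale degree 1 → i.
B-D-F#: minor triad on B = scale degree 4 → iv.
C#-E#-G# has root C#, degree 5 in F# minor, so V.
F#-A-C# has root F#, degree 1 in F# minor, so i.

i - iv - V - i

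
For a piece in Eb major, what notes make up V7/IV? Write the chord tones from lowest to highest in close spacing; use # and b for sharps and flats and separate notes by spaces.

The slash means an applied dominant: we want the dominant of IV. In Eb major, IV is Ab major, and its dominant is built on Eb.
Building a dominant seventh chord on Eb gives Eb-G-Bb-Db.

Eb G Bb Db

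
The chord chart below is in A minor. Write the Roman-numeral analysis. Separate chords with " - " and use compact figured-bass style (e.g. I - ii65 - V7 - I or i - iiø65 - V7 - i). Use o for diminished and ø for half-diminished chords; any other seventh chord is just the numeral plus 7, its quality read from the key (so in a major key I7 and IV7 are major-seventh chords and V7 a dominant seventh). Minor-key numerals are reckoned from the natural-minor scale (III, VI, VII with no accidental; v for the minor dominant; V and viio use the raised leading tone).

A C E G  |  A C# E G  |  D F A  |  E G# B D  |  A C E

i7 - V7/iv - iv - V7 - i

A-C-E-G: root A is the tonic; minor seventh chord there is i7.
A-C#-E-G: a dominant seventh chord on A, the applied dominant of iv → V7/iv.
D-F-A has root D, degree 4 in A minor, so iv.
E-G#-B-D: dominant seventh chord on E = scale degree 5 → V7.
A-C-E: minor triad on A = scale degree 1 → i.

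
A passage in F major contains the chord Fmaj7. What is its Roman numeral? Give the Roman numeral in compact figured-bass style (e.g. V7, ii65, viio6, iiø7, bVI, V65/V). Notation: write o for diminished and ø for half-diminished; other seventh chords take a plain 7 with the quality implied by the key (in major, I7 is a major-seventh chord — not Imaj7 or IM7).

I7

Stacked in thirds the chord is F-A-C-E: a major seventh chord on F.
In F major, F is the tonic; the diatonic major seventh chord there is I7.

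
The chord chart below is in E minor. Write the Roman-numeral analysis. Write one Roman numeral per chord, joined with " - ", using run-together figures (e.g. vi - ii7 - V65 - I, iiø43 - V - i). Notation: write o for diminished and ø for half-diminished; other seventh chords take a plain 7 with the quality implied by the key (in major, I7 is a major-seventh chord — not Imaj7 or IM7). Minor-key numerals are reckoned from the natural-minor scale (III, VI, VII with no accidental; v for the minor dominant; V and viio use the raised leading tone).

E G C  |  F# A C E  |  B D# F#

VI6 - iiø7 - V

E-G-C has root C, degree 6 in E minor, so VI6.
F#-A-C-E has root F#, degree 2 in E minor, so iiø7.
B-D#-F# has root B, degree 5 in E minor, so V.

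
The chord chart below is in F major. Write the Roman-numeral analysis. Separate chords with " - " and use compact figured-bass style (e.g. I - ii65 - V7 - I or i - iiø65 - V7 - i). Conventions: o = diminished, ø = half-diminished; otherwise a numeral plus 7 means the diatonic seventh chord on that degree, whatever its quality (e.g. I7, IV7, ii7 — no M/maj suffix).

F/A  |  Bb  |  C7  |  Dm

I6 - IV - V7 - vi

F/A has root F, degree 1 in F major, so I6.
Bb: root Bb is the subdominant; major triad there is IV.
C7 has root C, degree 5 in F major, so V7.
Dm: minor triad on D = scale degree 6 → vi.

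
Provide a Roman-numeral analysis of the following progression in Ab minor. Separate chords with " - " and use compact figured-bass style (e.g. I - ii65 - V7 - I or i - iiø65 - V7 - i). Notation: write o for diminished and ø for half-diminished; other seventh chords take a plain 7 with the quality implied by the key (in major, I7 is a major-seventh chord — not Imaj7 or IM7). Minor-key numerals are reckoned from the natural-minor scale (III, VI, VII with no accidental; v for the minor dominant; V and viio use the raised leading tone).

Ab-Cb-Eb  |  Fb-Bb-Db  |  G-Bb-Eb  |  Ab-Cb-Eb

Ab-Cb-Eb has root Ab, degree 1 in Ab minor, so i.
Fb-Bb-Db: diminished triad on Bb = scale degree 2 → iio64.
G-Bb-Eb: root Eb is the dominant; major triad there is V6.
Ab-Cb-Eb has root Ab, degree 1 in Ab minor, so i.

i - iio64 - V6 - i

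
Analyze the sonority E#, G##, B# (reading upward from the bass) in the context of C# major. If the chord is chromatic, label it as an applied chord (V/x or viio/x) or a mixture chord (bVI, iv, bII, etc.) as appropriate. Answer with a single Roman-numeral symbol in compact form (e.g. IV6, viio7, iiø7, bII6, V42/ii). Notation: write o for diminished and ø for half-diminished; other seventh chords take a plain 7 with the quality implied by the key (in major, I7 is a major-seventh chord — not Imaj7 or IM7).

V/vi

The pitches E#-G##-B# form a major triad rooted on E#.
E# is not a diatonic chord root with this quality in C# major, but it lies a perfect fifth above A# (vi), so the chord functions as an applied dominant of vi.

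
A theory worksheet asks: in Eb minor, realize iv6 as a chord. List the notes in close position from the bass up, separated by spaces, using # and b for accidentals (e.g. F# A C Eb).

Cb Eb Ab

In Eb minor, the subdominant is Ab, and the diatonic chord built there is a minor triad.
That chord is spelled Ab-Cb-Eb.
With the 6 figure the chord is in first inversion; from the bass Cb upward in close position it reads Cb-Eb-Ab.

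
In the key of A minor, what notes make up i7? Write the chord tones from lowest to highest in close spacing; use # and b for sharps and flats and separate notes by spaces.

In A minor, the first degree is A, and the diatonic chord built there is a minor seventh chord.
That chord is spelled A-C-E-G.

A C E G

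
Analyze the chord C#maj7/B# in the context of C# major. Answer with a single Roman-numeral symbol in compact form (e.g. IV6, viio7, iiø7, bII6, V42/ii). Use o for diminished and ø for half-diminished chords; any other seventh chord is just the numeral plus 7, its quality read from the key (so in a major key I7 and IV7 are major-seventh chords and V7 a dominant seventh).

The pitches C#-E#-G#-B# form a major seventh chord rooted on C#.
C# is scale degree 1 in C# major, and a major seventh chord on that degree is written I7.
With B# in the bass the chord is in third inversion, so the figured bass is 42.

I42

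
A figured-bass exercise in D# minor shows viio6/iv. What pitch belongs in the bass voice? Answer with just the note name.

A#

The applied chord viio6/iv is rooted on F##: F##-A#-C#.
The figure 6 means first inversion — the third is in the bass.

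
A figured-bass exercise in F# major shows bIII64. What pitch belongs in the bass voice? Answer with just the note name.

E

bIII in F# major has root A; the chord is A-C#-E.
The figure 64 means second inversion — the fifth is in the bass.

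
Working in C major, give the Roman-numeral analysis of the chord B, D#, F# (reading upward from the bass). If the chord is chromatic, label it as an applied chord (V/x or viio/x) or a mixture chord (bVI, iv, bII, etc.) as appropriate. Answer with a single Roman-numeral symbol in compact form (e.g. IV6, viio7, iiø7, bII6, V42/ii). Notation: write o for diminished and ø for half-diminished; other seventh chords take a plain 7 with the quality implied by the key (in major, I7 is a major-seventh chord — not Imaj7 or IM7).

Stacked in thirds the chord is B-D#-F#: a major triad on B.
B is not a diatonic chord root with this quality in C major, but it lies a perfect fifth above E (iii), so the chord functions as an applied dominant of iii.

V/iii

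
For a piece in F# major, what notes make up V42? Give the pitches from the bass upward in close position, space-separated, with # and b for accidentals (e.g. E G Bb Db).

In F# major, the fifth degree is C#, and the diatonic chord built there is a dominant seventh chord.
Stacking thirds from C# gives C#-E#-G#-B.
The figured bass 42 indicates third inversion, placing the seventh (B) in the bass: B-C#-E#-G#.

B C# E# G#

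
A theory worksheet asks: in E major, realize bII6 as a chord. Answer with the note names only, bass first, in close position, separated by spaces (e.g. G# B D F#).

bII6 is the Neapolitan sixth — a major triad on the lowered second degree, here in its customary first inversion. In E major that root is F.
So the chord is F-A-C, a major triad.
The figured bass 6 indicates first inversion, placing the third (A) in the bass: A-C-F.

A C F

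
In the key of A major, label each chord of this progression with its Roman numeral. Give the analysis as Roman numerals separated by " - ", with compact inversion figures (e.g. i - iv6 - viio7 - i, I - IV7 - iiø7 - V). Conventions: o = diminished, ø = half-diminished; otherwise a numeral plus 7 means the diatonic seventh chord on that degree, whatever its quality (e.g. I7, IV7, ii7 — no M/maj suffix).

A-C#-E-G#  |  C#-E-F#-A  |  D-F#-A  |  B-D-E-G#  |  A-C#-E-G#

A-C#-E-G#: major seventh chord on A = scale degree 1 → I7.
C#-E-F#-A has root F#, degree 6 in A major, so vi43.
D-F#-A: major triad on D = scale degree 4 → IV.
B-D-E-G#: root E is the dominant; dominant seventh chord there is V43.
A-C#-E-G#: root A is the tonic; major seventh chord there is I7.

I7 - vi43 - IV - V43 - I7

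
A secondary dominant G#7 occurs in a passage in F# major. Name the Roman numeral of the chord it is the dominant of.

V

The chord is a dominant seventh chord on G#.
A dominant resolves down a perfect fifth: G# → C#. In F# major, C# is scale degree 5, i.e. V.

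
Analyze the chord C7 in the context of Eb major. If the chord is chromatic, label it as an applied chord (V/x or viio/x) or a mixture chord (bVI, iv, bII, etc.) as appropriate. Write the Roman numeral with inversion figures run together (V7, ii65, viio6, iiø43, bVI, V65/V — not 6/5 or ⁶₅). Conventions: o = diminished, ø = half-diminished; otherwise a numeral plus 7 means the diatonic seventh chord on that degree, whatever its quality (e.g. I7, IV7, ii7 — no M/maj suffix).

Stacked in thirds the chord is C-E-G-Bb: a dominant seventh chord on C.
C is not a diatonic chord root with this quality in Eb major, but it lies a perfect fifth above F (ii), so the chord functions as an applied dominant of ii.

V7/ii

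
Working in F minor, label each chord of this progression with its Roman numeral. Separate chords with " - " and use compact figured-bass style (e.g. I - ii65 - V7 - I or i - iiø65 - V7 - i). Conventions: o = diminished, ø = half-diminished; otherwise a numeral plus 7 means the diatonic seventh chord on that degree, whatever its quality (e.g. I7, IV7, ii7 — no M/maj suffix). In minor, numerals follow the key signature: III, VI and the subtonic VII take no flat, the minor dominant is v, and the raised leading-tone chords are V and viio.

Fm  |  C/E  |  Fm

Fm: minor triad on F = scale degree 1 → i.
C/E has root C, degree 5 in F minor, so V6.
Fm has root F, degree 1 in F minor, so i.

i - V6 - i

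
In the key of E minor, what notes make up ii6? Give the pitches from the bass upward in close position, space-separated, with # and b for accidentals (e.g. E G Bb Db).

A C# F#

Scale degree 2 in E minor is F#; here the chord built on it is altered to a minor triad. ii6 is the minor supertonic, borrowed from the parallel major (the Dorian ii).
So the chord is F#-A-C#.
The figured bass 6 indicates first inversion, placing the third (A) in the bass: A-C#-F#.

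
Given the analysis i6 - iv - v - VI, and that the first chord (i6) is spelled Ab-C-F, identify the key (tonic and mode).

The anchor chord is a minor triad on F, labeled i6.
If F is scale degree 1 and the mode makes that degree carry a minor triad, the tonic is F and the mode is minor.

F minor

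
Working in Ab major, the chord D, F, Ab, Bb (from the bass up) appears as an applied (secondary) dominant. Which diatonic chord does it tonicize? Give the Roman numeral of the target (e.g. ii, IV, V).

The chord is a dominant seventh chord on Bb.
A dominant resolves down a perfect fifth: Bb → Eb. In Ab major, Eb is scale degree 5, i.e. V.

V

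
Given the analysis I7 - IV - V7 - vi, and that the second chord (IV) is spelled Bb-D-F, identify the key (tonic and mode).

F major

The chord Bb is a major triad rooted on Bb; its label is IV.
If Bb is scale degree 4 and the mode makes that degree carry a major triad, the tonic is F and the mode is major.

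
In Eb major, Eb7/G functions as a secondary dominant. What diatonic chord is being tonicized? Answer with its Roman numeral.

IV

The chord is a dominant seventh chord on Eb.
A dominant resolves down a perfect fifth: Eb → Ab. In Eb major, Ab is scale degree 4, i.e. IV.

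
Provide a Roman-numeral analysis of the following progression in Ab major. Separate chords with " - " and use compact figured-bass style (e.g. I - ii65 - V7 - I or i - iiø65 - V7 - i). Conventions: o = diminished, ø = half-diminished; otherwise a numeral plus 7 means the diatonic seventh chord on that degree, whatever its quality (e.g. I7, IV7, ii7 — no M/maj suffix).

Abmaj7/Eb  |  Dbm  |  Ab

I43 - iv - I

Abmaj7/Eb: root Ab is the tonic; major seventh chord there is I43.
Dbm is non-diatonic — iv, a mixture chord from Ab minor.
Ab has root Ab, degree 1 in Ab major, so I.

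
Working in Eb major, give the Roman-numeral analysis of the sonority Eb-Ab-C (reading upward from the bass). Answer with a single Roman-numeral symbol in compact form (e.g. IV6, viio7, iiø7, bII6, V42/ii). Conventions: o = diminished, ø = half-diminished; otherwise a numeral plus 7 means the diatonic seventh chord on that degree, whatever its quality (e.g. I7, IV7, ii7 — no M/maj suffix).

IV64

The pitches Ab-C-Eb form a major triad rooted on Ab.
Ab is scale degree 4 in Eb major, and a major triad on that degree is written IV.
With Eb in the bass the chord is in second inversion, so the figured bass is 64.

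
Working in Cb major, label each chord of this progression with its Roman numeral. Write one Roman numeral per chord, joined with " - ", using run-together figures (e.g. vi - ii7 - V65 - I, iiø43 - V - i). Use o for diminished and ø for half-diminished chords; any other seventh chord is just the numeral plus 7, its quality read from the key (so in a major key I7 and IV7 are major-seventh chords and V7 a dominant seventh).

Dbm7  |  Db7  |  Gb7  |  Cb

Dbm7 has root Db, degree 2 in Cb major, so ii7.
Db7: a dominant seventh chord on Db, the applied dominant of V → V7/V.
Gb7: dominant seventh chord on Gb = scale degree 5 → V7.
Cb: major triad on Cb = scale degree 1 → I.

ii7 - V7/V - V7 - I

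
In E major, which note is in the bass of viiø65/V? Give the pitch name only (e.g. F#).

The applied chord viiø65/V is rooted on A#: A#-C#-E-G#.
The figure 65 means first inversion — the third is in the bass.

C#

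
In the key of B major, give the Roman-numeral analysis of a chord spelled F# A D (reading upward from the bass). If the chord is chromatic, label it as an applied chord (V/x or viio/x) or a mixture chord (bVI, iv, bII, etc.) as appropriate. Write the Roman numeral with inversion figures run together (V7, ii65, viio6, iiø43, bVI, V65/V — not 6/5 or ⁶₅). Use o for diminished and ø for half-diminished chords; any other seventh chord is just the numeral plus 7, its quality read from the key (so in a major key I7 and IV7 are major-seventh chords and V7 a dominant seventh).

The pitches D-F#-A form a major triad rooted on D.
D is the lowered third degree of B major (diatonic 3 would be D#). This is a major triad on the lowered third degree, borrowed from the parallel minor.
With F# in the bass the chord is in first inversion, so the figured bass is 6.

bIII6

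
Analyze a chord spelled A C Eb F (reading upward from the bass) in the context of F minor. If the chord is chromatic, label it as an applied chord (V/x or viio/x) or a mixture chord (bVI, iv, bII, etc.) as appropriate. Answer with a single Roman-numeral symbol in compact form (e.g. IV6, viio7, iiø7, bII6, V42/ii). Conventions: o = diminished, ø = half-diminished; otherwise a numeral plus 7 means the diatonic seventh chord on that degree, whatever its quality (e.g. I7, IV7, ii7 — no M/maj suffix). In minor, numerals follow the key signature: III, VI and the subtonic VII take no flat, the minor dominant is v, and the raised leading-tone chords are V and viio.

V65/iv

Stacked in thirds the chord is F-A-C-Eb: a dominant seventh chord on F.
F is not a diatonic chord root with this quality in F minor, but it lies a perfect fifth above Bb (iv), so the chord functions as an applied dominant of iv.
With A in the bass the chord is in first inversion, so the figured bass is 65.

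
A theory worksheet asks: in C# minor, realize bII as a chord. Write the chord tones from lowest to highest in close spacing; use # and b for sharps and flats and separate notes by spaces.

Scale degree 2 in C# minor is D#; lowering it a half step gives D. bII is the Neapolitan chord — a major triad on the lowered second degree.
So the chord is D-F#-A.

D F# A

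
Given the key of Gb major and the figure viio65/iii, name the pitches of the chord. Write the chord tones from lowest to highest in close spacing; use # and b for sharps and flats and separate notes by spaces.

C Eb Gb A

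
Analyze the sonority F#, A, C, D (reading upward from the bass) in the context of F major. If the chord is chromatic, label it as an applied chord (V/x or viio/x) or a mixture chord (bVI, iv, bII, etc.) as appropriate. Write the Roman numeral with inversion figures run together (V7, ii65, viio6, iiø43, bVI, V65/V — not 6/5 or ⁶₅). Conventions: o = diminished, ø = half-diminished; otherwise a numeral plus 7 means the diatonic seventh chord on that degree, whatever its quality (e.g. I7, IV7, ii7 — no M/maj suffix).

The pitches D-F#-A-C form a dominant seventh chord rooted on D.
D is not a diatonic chord root with this quality in F major, but it lies a perfect fifth above G (ii), so the chord functions as an applied dominant of ii.
With F# in the bass the chord is in first inversion, so the figured bass is 65.

V65/ii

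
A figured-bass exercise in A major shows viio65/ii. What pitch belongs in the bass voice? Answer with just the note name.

C#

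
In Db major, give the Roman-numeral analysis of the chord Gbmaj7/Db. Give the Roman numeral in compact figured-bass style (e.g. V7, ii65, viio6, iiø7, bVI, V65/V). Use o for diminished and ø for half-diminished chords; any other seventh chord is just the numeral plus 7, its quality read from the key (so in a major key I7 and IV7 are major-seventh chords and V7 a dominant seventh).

IV43

Stacked in thirds the chord is Gb-Bb-Db-F: a major seventh chord on Gb.
Gb is scale degree 4 in Db major, and a major seventh chord on that degree is written IV7.
With Db in the bass the chord is in second inversion, so the figured bass is 43.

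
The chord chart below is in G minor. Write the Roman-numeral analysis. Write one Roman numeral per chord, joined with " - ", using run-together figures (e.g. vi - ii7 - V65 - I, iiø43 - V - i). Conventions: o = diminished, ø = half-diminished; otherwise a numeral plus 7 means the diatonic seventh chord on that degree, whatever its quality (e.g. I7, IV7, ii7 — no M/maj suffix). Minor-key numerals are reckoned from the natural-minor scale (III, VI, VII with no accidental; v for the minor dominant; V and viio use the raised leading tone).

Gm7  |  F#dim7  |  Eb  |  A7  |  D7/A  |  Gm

i7 - viio7 - VI - V7/V - V43 - i

Gm7: minor seventh chord on G = scale degree 1 → i7.
F#dim7: fully diminished seventh chord on F# = scale degree 7 → viio7.
Eb: root Eb is the submediant; major triad there is VI.
A7 is the secondary dominant of V (dominant seventh chord on A): V7/V.
D7/A has root D, degree 5 in G minor, so V43.
Gm: root G is the tonic; minor triad there is i.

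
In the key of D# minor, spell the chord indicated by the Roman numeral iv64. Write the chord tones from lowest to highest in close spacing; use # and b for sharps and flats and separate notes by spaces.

D# G# B

In D# minor, the subdominant is G#, and the diatonic chord built there is a minor triad.
Stacking thirds from G# gives G#-B-D#.
The figured bass 64 indicates second inversion, placing the fifth (D#) in the bass: D#-G#-B.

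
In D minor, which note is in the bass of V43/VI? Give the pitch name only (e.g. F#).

C

The applied chord V43/VI is rooted on F: F-A-C-Eb.
The figure 43 means second inversion — the fifth is in the bass.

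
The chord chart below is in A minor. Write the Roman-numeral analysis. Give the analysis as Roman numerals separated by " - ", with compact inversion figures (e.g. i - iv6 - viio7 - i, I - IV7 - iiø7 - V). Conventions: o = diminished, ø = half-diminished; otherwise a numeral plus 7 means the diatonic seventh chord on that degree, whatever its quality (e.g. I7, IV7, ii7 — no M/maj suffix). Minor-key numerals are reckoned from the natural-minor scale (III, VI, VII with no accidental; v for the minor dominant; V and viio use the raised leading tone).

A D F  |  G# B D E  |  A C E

iv64 - V65 - i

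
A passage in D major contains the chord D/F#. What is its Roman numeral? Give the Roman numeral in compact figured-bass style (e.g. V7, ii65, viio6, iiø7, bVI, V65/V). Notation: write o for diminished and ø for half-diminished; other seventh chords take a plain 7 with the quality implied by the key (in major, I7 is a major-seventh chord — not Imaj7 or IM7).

The pitches D-F#-A form a major triad rooted on D.
In D major, D is the tonic; the diatonic major triad there is I.
With F# in the bass the chord is in first inversion, so the figured bass is 6.

I6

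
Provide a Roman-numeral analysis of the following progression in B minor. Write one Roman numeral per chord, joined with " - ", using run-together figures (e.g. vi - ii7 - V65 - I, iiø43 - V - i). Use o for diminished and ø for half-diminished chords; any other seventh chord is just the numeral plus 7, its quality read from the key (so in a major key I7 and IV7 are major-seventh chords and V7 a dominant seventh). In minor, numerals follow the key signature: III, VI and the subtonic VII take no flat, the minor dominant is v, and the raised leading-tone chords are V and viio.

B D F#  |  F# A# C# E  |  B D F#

i - V7 - i

B-D-F#: minor triad on B = scale degree 1 → i.
F#-A#-C#-E: root F# is the dominant; dominant seventh chord there is V7.
B-D-F# has root B, degree 1 in B minor, so i.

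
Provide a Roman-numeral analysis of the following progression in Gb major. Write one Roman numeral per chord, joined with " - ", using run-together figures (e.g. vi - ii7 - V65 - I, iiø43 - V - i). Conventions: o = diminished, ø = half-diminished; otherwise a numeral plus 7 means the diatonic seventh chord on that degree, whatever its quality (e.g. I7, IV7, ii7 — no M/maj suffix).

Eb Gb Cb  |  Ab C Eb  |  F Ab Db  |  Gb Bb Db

IV6 - V/V - V6 - I

Eb-Gb-Cb has root Cb, degree 4 in Gb major, so IV6.
Ab-C-Eb: chromatic; Ab is V of V, so V/V.
F-Ab-Db: root Db is the dominant; major triad there is V6.
Gb-Bb-Db: root Gb is the tonic; major triad there is I.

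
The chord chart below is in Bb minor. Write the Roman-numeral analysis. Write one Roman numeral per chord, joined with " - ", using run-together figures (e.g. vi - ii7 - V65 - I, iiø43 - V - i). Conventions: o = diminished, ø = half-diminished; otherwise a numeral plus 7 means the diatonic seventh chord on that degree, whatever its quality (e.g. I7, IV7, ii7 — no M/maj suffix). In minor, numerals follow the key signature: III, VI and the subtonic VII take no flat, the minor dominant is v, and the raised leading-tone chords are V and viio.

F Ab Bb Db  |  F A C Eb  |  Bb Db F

F-Ab-Bb-Db: root Bb is the tonic; minor seventh chord there is i43.
F-A-C-Eb: dominant seventh chord on F = scale degree 5 → V7.
Bb-Db-F has root Bb, degree 1 in Bb minor, so i.

i43 - V7 - i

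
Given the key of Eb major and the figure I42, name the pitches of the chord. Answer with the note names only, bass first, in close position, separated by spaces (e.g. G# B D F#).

D Eb G Bb

The numeral's case and figure indicate a major seventh chord. In Eb major its root, scale degree 1, is Eb.
That chord is spelled Eb-G-Bb-D.
The figured bass 42 indicates third inversion, placing the seventh (D) in the bass: D-Eb-G-Bb.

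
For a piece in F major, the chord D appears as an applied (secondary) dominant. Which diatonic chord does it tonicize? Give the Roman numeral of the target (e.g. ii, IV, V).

The chord is a major triad on D.
A dominant resolves down a perfect fifth: D → G. In F major, G is scale degree 2, i.e. ii.

ii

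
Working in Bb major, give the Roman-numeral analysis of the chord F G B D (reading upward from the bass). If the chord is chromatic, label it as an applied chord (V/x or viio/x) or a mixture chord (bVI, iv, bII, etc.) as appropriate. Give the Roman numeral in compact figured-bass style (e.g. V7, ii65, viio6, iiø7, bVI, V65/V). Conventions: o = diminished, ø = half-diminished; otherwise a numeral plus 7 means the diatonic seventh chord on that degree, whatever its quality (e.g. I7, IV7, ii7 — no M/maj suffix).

Stacked in thirds the chord is G-B-D-F: a dominant seventh chord on G.
G is not a diatonic chord root with this quality in Bb major, but it lies a perfect fifth above C (ii), so the chord functions as an applied dominant of ii.
With F in the bass the chord is in third inversion, so the figured bass is 42.

V42/ii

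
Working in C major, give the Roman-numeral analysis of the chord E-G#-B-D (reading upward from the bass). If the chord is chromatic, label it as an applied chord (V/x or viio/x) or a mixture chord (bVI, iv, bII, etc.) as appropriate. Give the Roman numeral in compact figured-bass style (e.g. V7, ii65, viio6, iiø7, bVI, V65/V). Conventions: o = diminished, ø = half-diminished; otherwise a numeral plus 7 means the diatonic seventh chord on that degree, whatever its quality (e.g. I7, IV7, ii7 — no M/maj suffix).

The pitches E-G#-B-D form a dominant seventh chord rooted on E.
E is not a diatonic chord root with this quality in C major, but it lies a perfect fifth above A (vi), so the chord functions as an applied dominant of vi.

V7/vi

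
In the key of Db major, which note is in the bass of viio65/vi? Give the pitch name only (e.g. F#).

C

The applied chord viio65/vi is rooted on A: A-C-Eb-Gb.
The figure 65 means first inversion — the third is in the bass.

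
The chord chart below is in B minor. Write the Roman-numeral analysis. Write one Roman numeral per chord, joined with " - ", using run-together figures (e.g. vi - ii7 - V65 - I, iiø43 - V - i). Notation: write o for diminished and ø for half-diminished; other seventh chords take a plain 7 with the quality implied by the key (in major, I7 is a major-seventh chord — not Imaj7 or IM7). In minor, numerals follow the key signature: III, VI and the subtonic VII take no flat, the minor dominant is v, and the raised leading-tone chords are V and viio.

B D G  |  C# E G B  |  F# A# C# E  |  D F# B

VI6 - iiø7 - V7 - i6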